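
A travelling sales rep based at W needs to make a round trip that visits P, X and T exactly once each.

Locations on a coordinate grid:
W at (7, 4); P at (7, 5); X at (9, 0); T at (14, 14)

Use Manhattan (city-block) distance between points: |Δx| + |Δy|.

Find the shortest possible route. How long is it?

There are 3 distinct closed tours to check (reversals are equivalent).
W-P-X-T-W: 1+7+19+17 = 44
W-P-T-X-W: 1+16+19+6 = 42
W-X-P-T-W: 6+7+16+17 = 46
The minimum is 42.
One optimal route: W → P → T → X → W (or its reverse).

Minimum total distance: 42.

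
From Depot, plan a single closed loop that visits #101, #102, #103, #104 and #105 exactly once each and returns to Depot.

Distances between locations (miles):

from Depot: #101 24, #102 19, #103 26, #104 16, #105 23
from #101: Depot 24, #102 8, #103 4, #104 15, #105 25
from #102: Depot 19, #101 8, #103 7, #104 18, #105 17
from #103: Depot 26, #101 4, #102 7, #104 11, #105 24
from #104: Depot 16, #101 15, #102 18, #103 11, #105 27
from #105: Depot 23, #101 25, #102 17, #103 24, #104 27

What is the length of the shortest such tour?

Depot→#101→#102→#103→#104→#105→Depot: 24+8+7+11+27+23 = 100
Depot→#101→#102→#103→#105→#104→Depot: 24+8+7+24+27+16 = 106
Depot→#101→#102→#104→#103→#105→Depot: 24+8+18+11+24+23 = 108
Depot→#101→#102→#104→#105→#103→Depot: 24+8+18+27+24+26 = 127
Depot→#101→#102→#105→#103→#104→Depot: 24+8+17+24+11+16 = 100
Depot→#101→#102→#105→#104→#103→Depot: 24+8+17+27+11+26 = 113
Depot→#101→#103→#102→#104→#105→Depot: 24+4+7+18+27+23 = 103
Depot→#101→#103→#102→#105→#104→Depot: 24+4+7+17+27+16 = 95
Depot→#101→#103→#104→#102→#105→Depot: 24+4+11+18+17+23 = 97
Depot→#101→#103→#104→#105→#102→Depot: 24+4+11+27+17+19 = 102
Depot→#101→#103→#105→#102→#104→Depot: 24+4+24+17+18+16 = 103
Depot→#101→#103→#105→#104→#102→Depot: 24+4+24+27+18+19 = 116
Depot→#101→#104→#102→#103→#105→Depot: 24+15+18+7+24+23 = 111
Depot→#101→#104→#102→#105→#103→Depot: 24+15+18+17+24+26 = 124
… (46 more)
Depot→#104→#103→#101→#102→#105→Depot: 16+11+4+8+17+23 = 79  ← best
The minimum is 79.
One optimal route: Depot → #104 → #103 → #101 → #102 → #105 → Depot (or its reverse).

79 miles — the shortest possible round trip.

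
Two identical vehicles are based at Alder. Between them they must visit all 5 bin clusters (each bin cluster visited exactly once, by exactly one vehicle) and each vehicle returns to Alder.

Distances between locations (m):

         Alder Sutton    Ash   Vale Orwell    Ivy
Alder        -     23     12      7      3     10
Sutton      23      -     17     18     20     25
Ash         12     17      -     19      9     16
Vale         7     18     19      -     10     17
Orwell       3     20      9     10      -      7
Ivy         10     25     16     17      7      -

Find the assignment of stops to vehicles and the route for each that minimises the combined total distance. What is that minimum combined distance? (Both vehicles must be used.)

74 m — the smallest possible combined total.

There are 2^4 − 1 = 15 ways to divide the 5 stops into two non-empty groups. For each, the best each vehicle can do is its own shortest tour through its group:
  {Sutton} + {Ash, Vale, Orwell, Ivy}: 46 + 52 = 98
  {Ash} + {Sutton, Vale, Orwell, Ivy}: 24 + 60 = 84
  {Sutton, Ash} + {Vale, Orwell, Ivy}: 52 + 34 = 86
  {Vale} + {Sutton, Ash, Orwell, Ivy}: 14 + 64 = 78
  {Sutton, Vale} + {Ash, Orwell, Ivy}: 48 + 38 = 86
  {Ash, Vale} + {Sutton, Orwell, Ivy}: 38 + 58 = 96
  … (15 splits in total)
  {Sutton, Ash, Vale} + {Orwell, Ivy}: 54 + 20 = 74  ← best
Best: vehicle 1 Alder → Ash → Sutton → Vale → Alder = 54; vehicle 2 Alder → Orwell → Ivy → Alder = 20; combined 74.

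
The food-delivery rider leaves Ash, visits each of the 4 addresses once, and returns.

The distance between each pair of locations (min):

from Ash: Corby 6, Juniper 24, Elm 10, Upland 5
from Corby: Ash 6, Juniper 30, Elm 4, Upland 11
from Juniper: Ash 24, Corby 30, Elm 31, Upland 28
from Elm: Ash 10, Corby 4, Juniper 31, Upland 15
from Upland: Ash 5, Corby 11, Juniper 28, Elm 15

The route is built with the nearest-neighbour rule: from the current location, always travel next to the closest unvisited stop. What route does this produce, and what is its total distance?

Nearest-neighbour total = 75 min; route Ash → Upland → Corby → Elm → Juniper → Ash.

Ash → [Upland:5 / Corby:6 / Elm:10 / Juniper:24] → Upland (5)
Upland → [Corby:11 / Elm:15 / Juniper:28] → Corby (11)
Corby → [Elm:4 / Juniper:30] → Elm (4)
Elm → [Juniper:31] → Juniper (31)
Return Juniper→Ash: 24.
Total = 5 + 11 + 4 + 31 + 24 = 75.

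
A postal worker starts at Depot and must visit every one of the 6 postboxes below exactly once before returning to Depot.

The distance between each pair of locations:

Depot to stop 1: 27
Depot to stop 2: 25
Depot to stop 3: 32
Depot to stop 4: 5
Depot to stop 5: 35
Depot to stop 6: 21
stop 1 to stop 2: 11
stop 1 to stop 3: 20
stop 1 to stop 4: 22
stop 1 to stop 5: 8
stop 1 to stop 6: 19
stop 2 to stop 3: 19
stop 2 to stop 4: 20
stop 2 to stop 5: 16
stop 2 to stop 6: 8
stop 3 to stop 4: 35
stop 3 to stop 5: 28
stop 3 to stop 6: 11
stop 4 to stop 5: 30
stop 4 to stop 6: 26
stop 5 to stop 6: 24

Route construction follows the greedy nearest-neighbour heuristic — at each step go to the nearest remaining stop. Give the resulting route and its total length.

Total distance 107 via the nearest-neighbour route Depot → stop 4 → stop 2 → stop 6 → stop 3 → stop 1 → stop 5 → Depot.

At Depot the remaining stops are stop 4 5, stop 6 21, stop 2 25, stop 1 27, stop 3 32, stop 5 35; go to stop 4.
At stop 4 the remaining stops are stop 2 20, stop 1 22, stop 6 26, stop 5 30, stop 3 35; go to stop 2.
At stop 2 the remaining stops are stop 6 8, stop 1 11, stop 5 16, stop 3 19; go to stop 6.
At stop 6 the remaining stops are stop 3 11, stop 1 19, stop 5 24; go to stop 3.
At stop 3 the remaining stops are stop 1 20, stop 5 28; go to stop 1.
At stop 1 the remaining stops are stop 5 8; go to stop 5.
Return stop 5→Depot: 35.
Total = 5 + 20 + 8 + 11 + 20 + 8 + 35 = 107.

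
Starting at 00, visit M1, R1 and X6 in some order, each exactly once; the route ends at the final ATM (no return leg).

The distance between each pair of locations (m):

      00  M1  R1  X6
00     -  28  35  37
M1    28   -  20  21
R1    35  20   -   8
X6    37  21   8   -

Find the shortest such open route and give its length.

Minimum one-way distance = 56 m.

There are 3! = 6 possible orderings.
00 → M1 → R1 → X6: 28+20+8 = 56
00 → M1 → X6 → R1: 28+21+8 = 57
00 → R1 → M1 → X6: 35+20+21 = 76
00 → R1 → X6 → M1: 35+8+21 = 64
00 → X6 → M1 → R1: 37+21+20 = 78
00 → X6 → R1 → M1: 37+8+20 = 65
The minimum is 56.
One shortest path: 00 → M1 → R1 → X6.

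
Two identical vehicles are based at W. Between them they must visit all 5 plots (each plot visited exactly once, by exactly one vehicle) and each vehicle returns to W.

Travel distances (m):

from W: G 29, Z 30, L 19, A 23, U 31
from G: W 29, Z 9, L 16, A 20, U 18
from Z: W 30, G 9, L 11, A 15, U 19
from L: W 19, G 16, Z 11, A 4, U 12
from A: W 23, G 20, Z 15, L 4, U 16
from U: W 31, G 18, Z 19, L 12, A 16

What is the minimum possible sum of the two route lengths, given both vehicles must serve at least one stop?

134 m — the smallest possible combined total.

Try each way of splitting the stops between the two vehicles (each non-empty) and, for each split, find the best tour for each vehicle:
  {G} + {Z, L, A, U}: 58 + 88 = 146
  {Z} + {G, L, A, U}: 60 + 86 = 146
  {G, Z} + {L, A, U}: 68 + 70 = 138
  {L} + {G, Z, A, U}: 38 + 96 = 134
  {G, L} + {Z, A, U}: 64 + 88 = 152
  {Z, L} + {G, A, U}: 60 + 86 = 146
  … (15 splits in total)
Best: vehicle 1 W → L → W = 38; vehicle 2 W → G → Z → U → A → W = 96; combined 134.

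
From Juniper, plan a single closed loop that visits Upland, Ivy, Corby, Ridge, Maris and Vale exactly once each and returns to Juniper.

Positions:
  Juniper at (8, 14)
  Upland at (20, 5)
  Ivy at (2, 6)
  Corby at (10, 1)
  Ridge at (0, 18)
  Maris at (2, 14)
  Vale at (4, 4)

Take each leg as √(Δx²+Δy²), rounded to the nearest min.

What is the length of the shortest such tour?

There are 360 distinct closed tours to check (reversals are equivalent).
Juniper → Upland → Ivy → Corby → Ridge → Maris → Vale → Juniper: 15+18+9+20+4+10+11 = 87
Juniper → Upland → Ivy → Corby → Ridge → Vale → Maris → Juniper: 15+18+9+20+15+10+6 = 93
Juniper → Upland → Ivy → Corby → Maris → Ridge → Vale → Juniper: 15+18+9+15+4+15+11 = 87
Juniper → Upland → Ivy → Corby → Maris → Vale → Ridge → Juniper: 15+18+9+15+10+15+9 = 91
Juniper → Upland → Ivy → Corby → Vale → Ridge → Maris → Juniper: 15+18+9+7+15+4+6 = 74
Juniper → Upland → Ivy → Corby → Vale → Maris → Ridge → Juniper: 15+18+9+7+10+4+9 = 72
Juniper → Upland → Ivy → Ridge → Corby → Maris → Vale → Juniper: 15+18+12+20+15+10+11 = 101
Juniper → Upland → Ivy → Ridge → Corby → Vale → Maris → Juniper: 15+18+12+20+7+10+6 = 88
… (352 more)
Juniper → Upland → Corby → Vale → Ivy → Maris → Ridge → Juniper: 15+11+7+3+8+4+9 = 57  ← best
The minimum is 57.
One optimal route: Juniper → Upland → Corby → Vale → Ivy → Maris → Ridge → Juniper (or its reverse).

57 min — the shortest possible round trip.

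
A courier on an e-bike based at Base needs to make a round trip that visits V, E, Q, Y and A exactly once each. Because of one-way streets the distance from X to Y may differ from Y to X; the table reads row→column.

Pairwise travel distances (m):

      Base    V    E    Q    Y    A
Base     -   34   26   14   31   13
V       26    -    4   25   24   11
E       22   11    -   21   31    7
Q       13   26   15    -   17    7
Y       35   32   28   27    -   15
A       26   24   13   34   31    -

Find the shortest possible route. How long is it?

Shortest round trip = 96 m.

Base-V-E-Q-Y-A-Base: 34+4+21+17+15+26 = 117
Base-V-E-Q-A-Y-Base: 34+4+21+7+31+35 = 132
Base-V-E-Y-Q-A-Base: 34+4+31+27+7+26 = 129
Base-V-E-Y-A-Q-Base: 34+4+31+15+34+13 = 131
Base-V-E-A-Q-Y-Base: 34+4+7+34+17+35 = 131
Base-V-E-A-Y-Q-Base: 34+4+7+31+27+13 = 116
Base-V-Q-E-Y-A-Base: 34+25+15+31+15+26 = 146
Base-V-Q-E-A-Y-Base: 34+25+15+7+31+35 = 147
Base-V-Q-Y-E-A-Base: 34+25+17+28+7+26 = 137
Base-V-Q-Y-A-E-Base: 34+25+17+15+13+22 = 126
Base-V-Q-A-E-Y-Base: 34+25+7+13+31+35 = 145
Base-V-Q-A-Y-E-Base: 34+25+7+31+28+22 = 147
Base-V-Y-E-Q-A-Base: 34+24+28+21+7+26 = 140
Base-V-Y-E-A-Q-Base: 34+24+28+7+34+13 = 140
… (106 more)
Base-Q-Y-A-V-E-Base: 14+17+15+24+4+22 = 96  ← best
The minimum is 96.
One optimal route: Base → Q → Y → A → V → E → Base.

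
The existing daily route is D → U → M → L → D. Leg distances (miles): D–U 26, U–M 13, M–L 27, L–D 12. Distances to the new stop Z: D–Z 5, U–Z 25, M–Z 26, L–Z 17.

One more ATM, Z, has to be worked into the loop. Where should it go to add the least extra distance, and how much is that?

Insertion cost between consecutive stops i–j is d(i,Z) + d(Z,j) − d(i,j):
  between D and U: 5 + 25 − 26 = 4
  between U and M: 25 + 26 − 13 = 38
  between M and L: 26 + 17 − 27 = 16
  between L and D: 17 + 5 − 12 = 10
Cheapest insertion is between D and U, adding 4.
New total = 78 + 4 = 82.

Adding 4 miles by placing Z on the D–U leg.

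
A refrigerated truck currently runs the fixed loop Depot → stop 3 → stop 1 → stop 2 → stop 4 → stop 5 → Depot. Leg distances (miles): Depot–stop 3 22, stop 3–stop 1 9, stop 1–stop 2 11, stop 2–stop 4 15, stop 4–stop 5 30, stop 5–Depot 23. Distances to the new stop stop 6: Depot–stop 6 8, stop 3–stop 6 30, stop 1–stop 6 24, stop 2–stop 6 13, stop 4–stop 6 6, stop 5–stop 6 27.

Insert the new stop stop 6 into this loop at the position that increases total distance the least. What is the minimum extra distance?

Insertion cost between consecutive stops i–j is d(i,stop 6) + d(stop 6,j) − d(i,j):
  between Depot and stop 3: 8 + 30 − 22 = 16
  between stop 3 and stop 1: 30 + 24 − 9 = 45
  between stop 1 and stop 2: 24 + 13 − 11 = 26
  between stop 2 and stop 4: 13 + 6 − 15 = 4
  between stop 4 and stop 5: 6 + 27 − 30 = 3
  between stop 5 and Depot: 27 + 8 − 23 = 12
Cheapest insertion is between stop 4 and stop 5, adding 3.
New total = 110 + 3 = 113.

+3 miles — insert stop 6 between stop 4 and stop 5.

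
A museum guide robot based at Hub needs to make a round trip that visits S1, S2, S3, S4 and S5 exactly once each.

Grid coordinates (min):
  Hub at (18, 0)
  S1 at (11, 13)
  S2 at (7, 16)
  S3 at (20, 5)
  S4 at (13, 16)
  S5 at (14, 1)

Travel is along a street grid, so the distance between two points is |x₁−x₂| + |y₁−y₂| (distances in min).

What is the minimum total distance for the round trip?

With 5 stops there are 5!/2 = 60 distinct round trips (a route and its reverse cost the same).
Hub-S1-S2-S3-S4-S5-Hub: 20+7+24+18+16+5 = 90
Hub-S1-S2-S3-S5-S4-Hub: 20+7+24+10+16+21 = 98
Hub-S1-S2-S4-S3-S5-Hub: 20+7+6+18+10+5 = 66
Hub-S1-S2-S4-S5-S3-Hub: 20+7+6+16+10+7 = 66
Hub-S1-S2-S5-S3-S4-Hub: 20+7+22+10+18+21 = 98
Hub-S1-S2-S5-S4-S3-Hub: 20+7+22+16+18+7 = 90
Hub-S1-S3-S2-S4-S5-Hub: 20+17+24+6+16+5 = 88
Hub-S1-S3-S2-S5-S4-Hub: 20+17+24+22+16+21 = 120
Hub-S1-S3-S4-S2-S5-Hub: 20+17+18+6+22+5 = 88
Hub-S1-S3-S4-S5-S2-Hub: 20+17+18+16+22+27 = 120
Hub-S1-S3-S5-S2-S4-Hub: 20+17+10+22+6+21 = 96
Hub-S1-S3-S5-S4-S2-Hub: 20+17+10+16+6+27 = 96
Hub-S1-S4-S2-S3-S5-Hub: 20+5+6+24+10+5 = 70
Hub-S1-S4-S2-S5-S3-Hub: 20+5+6+22+10+7 = 70
… (46 more)
Hub-S3-S1-S2-S4-S5-Hub: 7+17+7+6+16+5 = 58  ← best
The minimum is 58.
One optimal route: Hub → S3 → S1 → S2 → S4 → S5 → Hub (or its reverse).

Minimum total distance: 58 min.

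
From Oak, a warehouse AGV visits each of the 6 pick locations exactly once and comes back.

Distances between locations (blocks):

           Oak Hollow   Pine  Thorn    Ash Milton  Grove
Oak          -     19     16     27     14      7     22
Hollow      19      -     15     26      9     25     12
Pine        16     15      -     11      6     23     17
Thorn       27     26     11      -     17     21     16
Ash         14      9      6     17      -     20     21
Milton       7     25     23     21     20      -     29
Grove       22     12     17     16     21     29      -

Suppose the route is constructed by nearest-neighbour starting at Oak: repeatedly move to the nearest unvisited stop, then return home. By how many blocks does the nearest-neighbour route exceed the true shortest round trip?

Excess over optimum: 4 blocks.

Oak: Milton=7, Ash=14, Pine=16, Hollow=19, Grove=22, Thorn=27 ⇒ Milton
Milton: Ash=20, Thorn=21, Pine=23, Hollow=25, Grove=29 ⇒ Ash
Ash: Pine=6, Hollow=9, Thorn=17, Grove=21 ⇒ Pine
Pine: Thorn=11, Hollow=15, Grove=17 ⇒ Thorn
Thorn: Grove=16, Hollow=26 ⇒ Grove
Grove: Hollow=12 ⇒ Hollow
NN route Oak → Milton → Ash → Pine → Thorn → Grove → Hollow → Oak costs 91.
Optimal: Oak → Pine → Ash → Hollow → Grove → Thorn → Milton → Oak costs 87 (by enumerating all 360 distinct tours).
Excess = 91 − 87 = 4.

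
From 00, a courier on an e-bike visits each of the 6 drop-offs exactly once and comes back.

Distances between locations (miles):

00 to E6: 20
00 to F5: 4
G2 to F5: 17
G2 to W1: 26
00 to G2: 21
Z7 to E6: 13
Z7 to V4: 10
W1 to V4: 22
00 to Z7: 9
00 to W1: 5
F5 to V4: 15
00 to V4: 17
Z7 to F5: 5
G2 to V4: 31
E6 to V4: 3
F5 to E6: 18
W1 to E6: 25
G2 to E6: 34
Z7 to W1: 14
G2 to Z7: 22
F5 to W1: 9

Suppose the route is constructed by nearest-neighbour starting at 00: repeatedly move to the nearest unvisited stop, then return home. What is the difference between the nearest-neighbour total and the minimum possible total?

8 miles longer than the optimal tour.

From 00: F5=4, W1=5, Z7=9, V4=17, E6=20, G2=21 → choose F5 (4).
From F5: Z7=5, W1=9, V4=15, G2=17, E6=18 → choose Z7 (5).
From Z7: V4=10, E6=13, W1=14, G2=22 → choose V4 (10).
From V4: E6=3, W1=22, G2=31 → choose E6 (3).
From E6: W1=25, G2=34 → choose W1 (25).
From W1: G2=26 → choose G2 (26).
NN route 00 → F5 → Z7 → V4 → E6 → W1 → G2 → 00 costs 94.
Optimal: 00 → G2 → F5 → Z7 → E6 → V4 → W1 → 00 costs 86 (by enumerating all 360 distinct tours).
Excess = 94 − 86 = 8.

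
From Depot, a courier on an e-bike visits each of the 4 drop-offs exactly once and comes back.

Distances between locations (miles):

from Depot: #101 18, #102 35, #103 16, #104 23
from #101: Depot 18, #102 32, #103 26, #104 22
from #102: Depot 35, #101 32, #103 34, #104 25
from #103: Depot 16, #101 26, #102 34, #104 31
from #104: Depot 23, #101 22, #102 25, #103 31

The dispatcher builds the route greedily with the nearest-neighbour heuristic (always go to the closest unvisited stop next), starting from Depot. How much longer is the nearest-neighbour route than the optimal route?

The nearest-neighbour route is 9 miles longer than optimal.

From Depot: #103=16, #101=18, #104=23, #102=35 → choose #103 (16).
From #103: #101=26, #104=31, #102=34 → choose #101 (26).
From #101: #104=22, #102=32 → choose #104 (22).
From #104: #102=25 → choose #102 (25).
NN route Depot → #103 → #101 → #104 → #102 → Depot costs 124.
Optimal: Depot → #101 → #104 → #102 → #103 → Depot costs 115 (by enumerating all 12 distinct tours).
Excess = 124 − 115 = 9.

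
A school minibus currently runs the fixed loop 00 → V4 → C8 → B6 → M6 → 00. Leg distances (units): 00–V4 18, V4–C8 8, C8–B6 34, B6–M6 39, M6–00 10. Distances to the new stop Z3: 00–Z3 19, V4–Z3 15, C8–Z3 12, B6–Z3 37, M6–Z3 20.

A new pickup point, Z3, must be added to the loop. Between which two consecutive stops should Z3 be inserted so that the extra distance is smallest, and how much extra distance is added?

Adding 15 by placing Z3 on the C8–B6 leg.

Insertion cost between consecutive stops i–j is d(i,Z3) + d(Z3,j) − d(i,j):
  between 00 and V4: 19 + 15 − 18 = 16
  between V4 and C8: 15 + 12 − 8 = 19
  between C8 and B6: 12 + 37 − 34 = 15
  between B6 and M6: 37 + 20 − 39 = 18
  between M6 and 00: 20 + 19 − 10 = 29
Cheapest insertion is between C8 and B6, adding 15.
New total = 109 + 15 = 124.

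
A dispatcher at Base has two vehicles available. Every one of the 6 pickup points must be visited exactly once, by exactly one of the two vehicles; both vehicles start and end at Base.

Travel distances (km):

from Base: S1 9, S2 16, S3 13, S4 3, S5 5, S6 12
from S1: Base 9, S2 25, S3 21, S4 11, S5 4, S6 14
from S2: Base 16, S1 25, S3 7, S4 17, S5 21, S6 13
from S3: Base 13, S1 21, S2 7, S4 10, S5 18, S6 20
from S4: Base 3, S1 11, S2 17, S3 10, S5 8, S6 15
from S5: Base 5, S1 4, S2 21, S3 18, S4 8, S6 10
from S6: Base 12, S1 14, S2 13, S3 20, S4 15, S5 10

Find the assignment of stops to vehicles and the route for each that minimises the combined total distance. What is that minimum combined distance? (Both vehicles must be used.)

Check every non-empty split of the stops between the two vehicles; for each half take its own optimal tour:
  {S1} + {S2, S3, S4, S5, S6}: 18 + 48 = 66
  {S2} + {S1, S3, S4, S5, S6}: 32 + 56 = 88
  {S1, S2} + {S3, S4, S5, S6}: 50 + 48 = 98
  {S3} + {S1, S2, S4, S5, S6}: 26 + 56 = 82
  {S1, S3} + {S2, S4, S5, S6}: 43 + 48 = 91
  {S2, S3} + {S1, S4, S5, S6}: 36 + 40 = 76
  … (31 splits in total)
  {S4} + {S1, S2, S3, S5, S6}: 6 + 56 = 62  ← best
Best: vehicle 1 Base → S4 → Base = 6; vehicle 2 Base → S1 → S5 → S6 → S2 → S3 → Base = 56; combined 62.

62 km — the smallest possible combined total.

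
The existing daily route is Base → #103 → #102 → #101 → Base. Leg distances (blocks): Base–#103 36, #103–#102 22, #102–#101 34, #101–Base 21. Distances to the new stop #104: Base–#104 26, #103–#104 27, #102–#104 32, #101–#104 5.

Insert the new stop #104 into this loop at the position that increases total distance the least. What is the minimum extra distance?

Adding 3 blocks by placing #104 on the #102–#101 leg.

Insertion cost between consecutive stops i–j is d(i,#104) + d(#104,j) − d(i,j):
  between Base and #103: 26 + 27 − 36 = 17
  between #103 and #102: 27 + 32 − 22 = 37
  between #102 and #101: 32 + 5 − 34 = 3
  between #101 and Base: 5 + 26 − 21 = 10
Cheapest insertion is between #102 and #101, adding 3.
New total = 113 + 3 = 116.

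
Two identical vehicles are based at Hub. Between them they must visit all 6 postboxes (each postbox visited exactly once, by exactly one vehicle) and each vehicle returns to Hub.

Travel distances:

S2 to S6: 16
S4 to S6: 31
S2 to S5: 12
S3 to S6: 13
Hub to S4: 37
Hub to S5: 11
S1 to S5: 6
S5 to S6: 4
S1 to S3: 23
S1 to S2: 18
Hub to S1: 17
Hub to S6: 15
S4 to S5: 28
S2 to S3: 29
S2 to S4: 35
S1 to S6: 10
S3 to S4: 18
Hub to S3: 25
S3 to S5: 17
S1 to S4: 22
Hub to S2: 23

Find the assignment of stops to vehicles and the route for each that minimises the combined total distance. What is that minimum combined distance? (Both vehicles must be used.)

Check every non-empty split of the stops between the two vehicles; for each half take its own optimal tour:
  {S1} + {S2, S3, S4, S5, S6}: 34 + 104 = 138
  {S2} + {S1, S3, S4, S5, S6}: 46 + 85 = 131
  {S1, S2} + {S3, S4, S5, S6}: 58 + 83 = 141
  {S3} + {S1, S2, S4, S5, S6}: 50 + 105 = 155
  {S1, S3} + {S2, S4, S5, S6}: 65 + 103 = 168
  {S2, S3} + {S1, S4, S5, S6}: 77 + 84 = 161
  … (31 splits in total)
Best: vehicle 1 Hub → S2 → Hub = 46; vehicle 2 Hub → S1 → S4 → S3 → S6 → S5 → Hub = 85; combined 131.

131 — the smallest possible combined total.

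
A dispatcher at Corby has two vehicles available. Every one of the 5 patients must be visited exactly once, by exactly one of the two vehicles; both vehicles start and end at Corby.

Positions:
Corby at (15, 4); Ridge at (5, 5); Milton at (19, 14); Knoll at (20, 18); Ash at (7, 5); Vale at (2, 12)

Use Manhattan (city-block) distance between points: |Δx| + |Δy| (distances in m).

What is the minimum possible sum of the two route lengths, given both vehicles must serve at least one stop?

Try each way of splitting the stops between the two vehicles (each non-empty) and, for each split, find the best tour for each vehicle:
  {Ridge} + {Milton, Knoll, Ash, Vale}: 22 + 64 = 86
  {Milton} + {Ridge, Knoll, Ash, Vale}: 28 + 64 = 92
  {Ridge, Milton} + {Knoll, Ash, Vale}: 48 + 64 = 112
  {Knoll} + {Ridge, Milton, Ash, Vale}: 38 + 54 = 92
  {Ridge, Knoll} + {Milton, Ash, Vale}: 58 + 54 = 112
  {Milton, Knoll} + {Ridge, Ash, Vale}: 38 + 42 = 80
  … (15 splits in total)
Best: vehicle 1 Corby → Milton → Knoll → Corby = 38; vehicle 2 Corby → Ridge → Vale → Ash → Corby = 42; combined 80.

Minimum combined distance: 80 m.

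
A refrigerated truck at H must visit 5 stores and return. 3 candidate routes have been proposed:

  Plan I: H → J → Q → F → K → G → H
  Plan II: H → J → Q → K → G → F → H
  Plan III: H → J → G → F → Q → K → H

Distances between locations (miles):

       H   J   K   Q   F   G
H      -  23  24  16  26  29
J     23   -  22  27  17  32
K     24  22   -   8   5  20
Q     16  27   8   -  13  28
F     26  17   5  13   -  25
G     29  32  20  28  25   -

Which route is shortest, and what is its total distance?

Shortest is Plan I, total 117 miles.

Plan I: 23 + 27 + 13 + 5 + 20 + 29 = 117
Plan II: 23 + 27 + 8 + 20 + 25 + 26 = 129
Plan III: 23 + 32 + 25 + 13 + 8 + 24 = 125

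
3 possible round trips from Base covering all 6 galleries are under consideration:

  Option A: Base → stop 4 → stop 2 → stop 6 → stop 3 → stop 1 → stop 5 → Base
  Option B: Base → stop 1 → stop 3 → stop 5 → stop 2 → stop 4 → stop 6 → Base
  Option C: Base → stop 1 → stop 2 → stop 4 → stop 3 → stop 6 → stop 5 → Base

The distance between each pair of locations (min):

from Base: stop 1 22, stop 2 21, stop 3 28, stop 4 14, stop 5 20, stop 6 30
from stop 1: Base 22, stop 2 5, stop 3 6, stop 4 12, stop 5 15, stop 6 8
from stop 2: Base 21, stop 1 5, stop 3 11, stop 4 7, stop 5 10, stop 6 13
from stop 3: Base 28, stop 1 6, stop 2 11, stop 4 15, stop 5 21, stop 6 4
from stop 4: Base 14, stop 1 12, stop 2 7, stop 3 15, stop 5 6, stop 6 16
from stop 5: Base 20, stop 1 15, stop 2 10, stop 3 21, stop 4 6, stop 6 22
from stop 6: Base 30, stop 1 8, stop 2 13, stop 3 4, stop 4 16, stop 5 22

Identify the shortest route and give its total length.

79 min — Option A is the shortest.

Option A: 14 + 7 + 13 + 4 + 6 + 15 + 20 = 79
Option B: 22 + 6 + 21 + 10 + 7 + 16 + 30 = 112
Option C: 22 + 5 + 7 + 15 + 4 + 22 + 20 = 95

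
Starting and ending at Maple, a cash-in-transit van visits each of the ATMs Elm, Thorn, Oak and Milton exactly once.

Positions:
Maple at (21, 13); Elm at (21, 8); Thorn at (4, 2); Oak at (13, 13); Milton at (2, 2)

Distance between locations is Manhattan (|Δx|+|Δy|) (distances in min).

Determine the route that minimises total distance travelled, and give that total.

There are 12 distinct closed tours to check (reversals are equivalent).
Maple → Elm → Thorn → Oak → Milton → Maple: 5+23+20+22+30 = 100
Maple → Elm → Thorn → Milton → Oak → Maple: 5+23+2+22+8 = 60
Maple → Elm → Oak → Thorn → Milton → Maple: 5+13+20+2+30 = 70
Maple → Elm → Oak → Milton → Thorn → Maple: 5+13+22+2+28 = 70
Maple → Elm → Milton → Thorn → Oak → Maple: 5+25+2+20+8 = 60
Maple → Elm → Milton → Oak → Thorn → Maple: 5+25+22+20+28 = 100
Maple → Thorn → Elm → Oak → Milton → Maple: 28+23+13+22+30 = 116
Maple → Thorn → Elm → Milton → Oak → Maple: 28+23+25+22+8 = 106
Maple → Thorn → Oak → Elm → Milton → Maple: 28+20+13+25+30 = 116
Maple → Thorn → Milton → Elm → Oak → Maple: 28+2+25+13+8 = 76
Maple → Oak → Elm → Thorn → Milton → Maple: 8+13+23+2+30 = 76
Maple → Oak → Thorn → Elm → Milton → Maple: 8+20+23+25+30 = 106
The minimum is 60.
One optimal route: Maple → Elm → Thorn → Milton → Oak → Maple (or its reverse).

Minimum total distance: 60 min.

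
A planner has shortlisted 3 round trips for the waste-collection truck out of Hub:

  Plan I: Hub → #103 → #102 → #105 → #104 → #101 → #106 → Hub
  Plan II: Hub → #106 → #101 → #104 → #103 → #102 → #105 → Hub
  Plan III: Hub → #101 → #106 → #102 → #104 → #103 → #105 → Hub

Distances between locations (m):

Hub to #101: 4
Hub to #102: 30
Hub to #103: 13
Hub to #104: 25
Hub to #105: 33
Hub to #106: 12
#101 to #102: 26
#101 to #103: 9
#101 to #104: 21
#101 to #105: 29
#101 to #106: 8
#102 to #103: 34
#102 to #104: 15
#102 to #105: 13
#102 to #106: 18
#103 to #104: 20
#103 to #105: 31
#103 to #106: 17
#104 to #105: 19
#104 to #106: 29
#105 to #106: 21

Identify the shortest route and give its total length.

Plan I: 13 + 34 + 13 + 19 + 21 + 8 + 12 = 120
Plan II: 12 + 8 + 21 + 20 + 34 + 13 + 33 = 141
Plan III: 4 + 8 + 18 + 15 + 20 + 31 + 33 = 129

Shortest is Plan I, total 120 m.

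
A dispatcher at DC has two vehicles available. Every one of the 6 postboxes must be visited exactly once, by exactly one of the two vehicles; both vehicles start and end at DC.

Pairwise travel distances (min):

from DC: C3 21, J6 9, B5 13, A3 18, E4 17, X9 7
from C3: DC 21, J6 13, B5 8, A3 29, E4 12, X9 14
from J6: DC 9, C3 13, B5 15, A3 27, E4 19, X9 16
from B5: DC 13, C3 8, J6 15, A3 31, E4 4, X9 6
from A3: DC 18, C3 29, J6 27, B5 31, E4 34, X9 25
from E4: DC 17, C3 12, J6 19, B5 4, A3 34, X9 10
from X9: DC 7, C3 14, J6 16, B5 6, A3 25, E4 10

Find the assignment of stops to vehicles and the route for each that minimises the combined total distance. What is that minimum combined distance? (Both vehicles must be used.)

87 min — the smallest possible combined total.

There are 2^5 − 1 = 31 ways to divide the 6 stops into two non-empty groups. For each, the best each vehicle can do is its own shortest tour through its group:
  {C3} + {J6, B5, A3, E4, X9}: 42 + 81 = 123
  {J6} + {C3, B5, A3, E4, X9}: 18 + 76 = 94
  {C3, J6} + {B5, A3, E4, X9}: 43 + 69 = 112
  {B5} + {C3, J6, A3, E4, X9}: 26 + 87 = 113
  {C3, B5} + {J6, A3, E4, X9}: 42 + 81 = 123
  {J6, B5} + {C3, A3, E4, X9}: 37 + 76 = 113
  … (31 splits in total)
  {A3} + {C3, J6, B5, E4, X9}: 36 + 51 = 87  ← best
Best: vehicle 1 DC → A3 → DC = 36; vehicle 2 DC → J6 → C3 → B5 → E4 → X9 → DC = 51; combined 87.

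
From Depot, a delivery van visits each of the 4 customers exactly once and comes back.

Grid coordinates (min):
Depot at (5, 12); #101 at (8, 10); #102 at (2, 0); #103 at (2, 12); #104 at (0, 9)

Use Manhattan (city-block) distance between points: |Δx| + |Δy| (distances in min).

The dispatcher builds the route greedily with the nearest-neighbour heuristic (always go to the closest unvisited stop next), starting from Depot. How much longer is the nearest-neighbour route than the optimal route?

Excess over optimum: 8 min.

From Depot: #103=3, #101=5, #104=8, #102=15 → choose #103 (3).
From #103: #104=5, #101=8, #102=12 → choose #104 (5).
From #104: #101=9, #102=11 → choose #101 (9).
From #101: #102=16 → choose #102 (16).
NN route Depot → #103 → #104 → #101 → #102 → Depot costs 48.
Optimal: Depot → #101 → #102 → #104 → #103 → Depot costs 40 (by enumerating all 12 distinct tours).
Excess = 48 − 40 = 8.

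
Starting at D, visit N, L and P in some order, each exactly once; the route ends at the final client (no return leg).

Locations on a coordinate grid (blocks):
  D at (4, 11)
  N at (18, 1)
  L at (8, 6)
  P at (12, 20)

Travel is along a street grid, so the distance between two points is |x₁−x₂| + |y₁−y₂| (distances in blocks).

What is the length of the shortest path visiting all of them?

Minimum one-way distance = 49 blocks.

There are 3! = 6 possible orderings.
D→N→L→P: 24+15+18 = 57
D→N→P→L: 24+25+18 = 67
D→L→N→P: 9+15+25 = 49
D→L→P→N: 9+18+25 = 52
D→P→N→L: 17+25+15 = 57
D→P→L→N: 17+18+15 = 50
The minimum is 49.
One shortest path: D → L → N → P.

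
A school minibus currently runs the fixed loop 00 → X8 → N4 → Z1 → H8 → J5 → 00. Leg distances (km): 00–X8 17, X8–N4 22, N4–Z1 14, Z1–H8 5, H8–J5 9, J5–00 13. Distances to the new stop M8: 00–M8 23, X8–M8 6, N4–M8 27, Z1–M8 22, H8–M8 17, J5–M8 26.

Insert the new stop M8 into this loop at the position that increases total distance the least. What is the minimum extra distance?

Insertion cost between consecutive stops i–j is d(i,M8) + d(M8,j) − d(i,j):
  between 00 and X8: 23 + 6 − 17 = 12
  between X8 and N4: 6 + 27 − 22 = 11
  between N4 and Z1: 27 + 22 − 14 = 35
  between Z1 and H8: 22 + 17 − 5 = 34
  between H8 and J5: 17 + 26 − 9 = 34
  between J5 and 00: 26 + 23 − 13 = 36
Cheapest insertion is between X8 and N4, adding 11.
New total = 80 + 11 = 91.

Minimum extra distance: 11 km, inserting M8 between X8 and N4.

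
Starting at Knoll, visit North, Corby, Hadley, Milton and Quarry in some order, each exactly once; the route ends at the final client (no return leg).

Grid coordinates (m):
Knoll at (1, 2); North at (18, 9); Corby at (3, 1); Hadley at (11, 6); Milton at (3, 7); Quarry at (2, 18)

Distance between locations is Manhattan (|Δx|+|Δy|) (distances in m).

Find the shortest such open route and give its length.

Minimum one-way distance = 52 m.

There are 5! = 120 possible orderings.
Knoll→North→Corby→Hadley→Milton→Quarry: 24+23+13+9+12 = 81
Knoll→North→Corby→Hadley→Quarry→Milton: 24+23+13+21+12 = 93
Knoll→North→Corby→Milton→Hadley→Quarry: 24+23+6+9+21 = 83
Knoll→North→Corby→Milton→Quarry→Hadley: 24+23+6+12+21 = 86
Knoll→North→Corby→Quarry→Hadley→Milton: 24+23+18+21+9 = 95
Knoll→North→Corby→Quarry→Milton→Hadley: 24+23+18+12+9 = 86
Knoll→North→Hadley→Corby→Milton→Quarry: 24+10+13+6+12 = 65
Knoll→North→Hadley→Corby→Quarry→Milton: 24+10+13+18+12 = 77
Knoll→North→Hadley→Milton→Corby→Quarry: 24+10+9+6+18 = 67
Knoll→North→Hadley→Milton→Quarry→Corby: 24+10+9+12+18 = 73
Knoll→North→Hadley→Quarry→Corby→Milton: 24+10+21+18+6 = 79
Knoll→North→Hadley→Quarry→Milton→Corby: 24+10+21+12+6 = 73
Knoll→North→Milton→Corby→Hadley→Quarry: 24+17+6+13+21 = 81
Knoll→North→Milton→Corby→Quarry→Hadley: 24+17+6+18+21 = 86
… (106 more)
Knoll→Corby→Milton→Quarry→Hadley→North: 3+6+12+21+10 = 52  ← best
The minimum is 52.
One shortest path: Knoll → Corby → Milton → Quarry → Hadley → North.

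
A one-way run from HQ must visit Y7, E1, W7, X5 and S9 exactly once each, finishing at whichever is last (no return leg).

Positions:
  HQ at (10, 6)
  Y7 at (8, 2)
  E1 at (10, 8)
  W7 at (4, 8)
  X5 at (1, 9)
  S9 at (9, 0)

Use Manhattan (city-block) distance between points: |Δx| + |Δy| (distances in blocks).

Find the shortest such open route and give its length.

Shortest open route: 28 blocks.

There are 5! = 120 possible orderings.
HQ - Y7 - E1 - W7 - X5 - S9: 6+8+6+4+17 = 41
HQ - Y7 - E1 - W7 - S9 - X5: 6+8+6+13+17 = 50
HQ - Y7 - E1 - X5 - W7 - S9: 6+8+10+4+13 = 41
HQ - Y7 - E1 - X5 - S9 - W7: 6+8+10+17+13 = 54
HQ - Y7 - E1 - S9 - W7 - X5: 6+8+9+13+4 = 40
HQ - Y7 - E1 - S9 - X5 - W7: 6+8+9+17+4 = 44
HQ - Y7 - W7 - E1 - X5 - S9: 6+10+6+10+17 = 49
HQ - Y7 - W7 - E1 - S9 - X5: 6+10+6+9+17 = 48
HQ - Y7 - W7 - X5 - E1 - S9: 6+10+4+10+9 = 39
HQ - Y7 - W7 - X5 - S9 - E1: 6+10+4+17+9 = 46
HQ - Y7 - W7 - S9 - E1 - X5: 6+10+13+9+10 = 48
HQ - Y7 - W7 - S9 - X5 - E1: 6+10+13+17+10 = 56
HQ - Y7 - X5 - E1 - W7 - S9: 6+14+10+6+13 = 49
HQ - Y7 - X5 - E1 - S9 - W7: 6+14+10+9+13 = 52
… (106 more)
HQ - Y7 - S9 - E1 - W7 - X5: 6+3+9+6+4 = 28  ← best
The minimum is 28.
One shortest path: HQ → Y7 → S9 → E1 → W7 → X5.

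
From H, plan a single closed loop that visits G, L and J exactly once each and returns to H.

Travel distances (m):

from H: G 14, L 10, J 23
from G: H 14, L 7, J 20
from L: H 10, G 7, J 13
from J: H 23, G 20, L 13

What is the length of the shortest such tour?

There are 3 distinct closed tours to check (reversals are equivalent).
H → G → L → J → H: 14+7+13+23 = 57
H → G → J → L → H: 14+20+13+10 = 57
H → L → G → J → H: 10+7+20+23 = 60
The minimum is 57.
One optimal route: H → G → L → J → H (or its reverse).

Minimum total distance: 57 m.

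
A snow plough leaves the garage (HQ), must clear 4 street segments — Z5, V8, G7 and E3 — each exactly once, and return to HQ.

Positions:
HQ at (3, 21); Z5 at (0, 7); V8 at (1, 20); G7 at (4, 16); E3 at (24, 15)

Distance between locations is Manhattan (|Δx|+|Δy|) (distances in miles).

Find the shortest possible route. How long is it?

Minimum total distance: 76 miles.

HQ - Z5 - V8 - G7 - E3 - HQ: 17+14+7+21+27 = 86
HQ - Z5 - V8 - E3 - G7 - HQ: 17+14+28+21+6 = 86
HQ - Z5 - G7 - V8 - E3 - HQ: 17+13+7+28+27 = 92
HQ - Z5 - G7 - E3 - V8 - HQ: 17+13+21+28+3 = 82
HQ - Z5 - E3 - V8 - G7 - HQ: 17+32+28+7+6 = 90
HQ - Z5 - E3 - G7 - V8 - HQ: 17+32+21+7+3 = 80
HQ - V8 - Z5 - G7 - E3 - HQ: 3+14+13+21+27 = 78
HQ - V8 - Z5 - E3 - G7 - HQ: 3+14+32+21+6 = 76
HQ - V8 - G7 - Z5 - E3 - HQ: 3+7+13+32+27 = 82
HQ - V8 - E3 - Z5 - G7 - HQ: 3+28+32+13+6 = 82
HQ - G7 - Z5 - V8 - E3 - HQ: 6+13+14+28+27 = 88
HQ - G7 - V8 - Z5 - E3 - HQ: 6+7+14+32+27 = 86
The minimum is 76.
One optimal route: HQ → V8 → Z5 → E3 → G7 → HQ (or its reverse).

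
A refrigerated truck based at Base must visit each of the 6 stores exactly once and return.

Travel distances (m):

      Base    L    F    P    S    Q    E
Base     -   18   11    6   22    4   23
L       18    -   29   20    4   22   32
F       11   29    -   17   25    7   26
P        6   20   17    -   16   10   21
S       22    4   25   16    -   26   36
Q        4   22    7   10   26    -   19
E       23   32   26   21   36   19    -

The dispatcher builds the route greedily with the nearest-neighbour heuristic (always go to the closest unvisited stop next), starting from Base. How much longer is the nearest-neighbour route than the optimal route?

The nearest-neighbour route is 8 m longer than optimal.

Base: Q=4, P=6, F=11, L=18, S=22, E=23 ⇒ Q
Q: F=7, P=10, E=19, L=22, S=26 ⇒ F
F: P=17, S=25, E=26, L=29 ⇒ P
P: S=16, L=20, E=21 ⇒ S
S: L=4, E=36 ⇒ L
L: E=32 ⇒ E
NN route Base → Q → F → P → S → L → E → Base costs 103.
Optimal: Base → F → Q → E → L → S → P → Base costs 95 (by enumerating all 360 distinct tours).
Excess = 103 − 95 = 8.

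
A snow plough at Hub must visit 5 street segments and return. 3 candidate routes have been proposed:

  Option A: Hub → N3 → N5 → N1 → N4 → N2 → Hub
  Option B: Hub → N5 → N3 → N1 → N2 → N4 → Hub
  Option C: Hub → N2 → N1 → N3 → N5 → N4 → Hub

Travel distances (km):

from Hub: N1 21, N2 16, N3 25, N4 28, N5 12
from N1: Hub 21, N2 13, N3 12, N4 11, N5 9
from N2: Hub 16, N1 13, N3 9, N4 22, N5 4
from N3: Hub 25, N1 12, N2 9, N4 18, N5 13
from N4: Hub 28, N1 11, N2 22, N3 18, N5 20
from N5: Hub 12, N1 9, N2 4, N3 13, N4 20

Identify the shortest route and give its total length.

Shortest is Option A, total 96 km.

Option A: 25 + 13 + 9 + 11 + 22 + 16 = 96
Option B: 12 + 13 + 12 + 13 + 22 + 28 = 100
Option C: 16 + 13 + 12 + 13 + 20 + 28 = 102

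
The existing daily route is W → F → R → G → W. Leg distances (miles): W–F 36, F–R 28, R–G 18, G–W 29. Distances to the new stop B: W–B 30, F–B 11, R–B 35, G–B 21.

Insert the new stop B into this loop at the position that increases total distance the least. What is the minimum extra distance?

Insertion cost between consecutive stops i–j is d(i,B) + d(B,j) − d(i,j):
  between W and F: 30 + 11 − 36 = 5
  between F and R: 11 + 35 − 28 = 18
  between R and G: 35 + 21 − 18 = 38
  between G and W: 21 + 30 − 29 = 22
Cheapest insertion is between W and F, adding 5.
New total = 111 + 5 = 116.

+5 miles — insert B between W and F.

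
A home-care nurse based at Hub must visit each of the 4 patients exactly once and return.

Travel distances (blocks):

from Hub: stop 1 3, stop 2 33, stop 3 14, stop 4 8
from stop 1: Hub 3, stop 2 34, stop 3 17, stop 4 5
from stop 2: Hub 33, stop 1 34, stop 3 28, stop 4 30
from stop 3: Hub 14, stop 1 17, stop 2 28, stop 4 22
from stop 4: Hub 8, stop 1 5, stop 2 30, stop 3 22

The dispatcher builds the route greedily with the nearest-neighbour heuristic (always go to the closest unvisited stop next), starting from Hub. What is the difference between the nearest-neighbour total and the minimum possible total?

11 blocks longer than the optimal tour.

Hub: stop 1=3, stop 4=8, stop 3=14, stop 2=33 ⇒ stop 1
stop 1: stop 4=5, stop 3=17, stop 2=34 ⇒ stop 4
stop 4: stop 3=22, stop 2=30 ⇒ stop 3
stop 3: stop 2=28 ⇒ stop 2
NN route Hub → stop 1 → stop 4 → stop 3 → stop 2 → Hub costs 91.
Optimal: Hub → stop 1 → stop 4 → stop 2 → stop 3 → Hub costs 80 (by enumerating all 12 distinct tours).
Excess = 91 − 80 = 11.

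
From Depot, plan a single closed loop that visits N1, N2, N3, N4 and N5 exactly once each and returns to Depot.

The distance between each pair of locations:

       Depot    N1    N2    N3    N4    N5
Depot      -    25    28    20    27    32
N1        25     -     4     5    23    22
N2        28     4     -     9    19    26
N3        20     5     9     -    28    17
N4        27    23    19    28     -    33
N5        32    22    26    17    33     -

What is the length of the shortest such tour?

There are 60 distinct closed tours to check (reversals are equivalent).
Depot - N1 - N2 - N3 - N4 - N5 - Depot: 25+4+9+28+33+32 = 131
Depot - N1 - N2 - N3 - N5 - N4 - Depot: 25+4+9+17+33+27 = 115
Depot - N1 - N2 - N4 - N3 - N5 - Depot: 25+4+19+28+17+32 = 125
Depot - N1 - N2 - N4 - N5 - N3 - Depot: 25+4+19+33+17+20 = 118
Depot - N1 - N2 - N5 - N3 - N4 - Depot: 25+4+26+17+28+27 = 127
Depot - N1 - N2 - N5 - N4 - N3 - Depot: 25+4+26+33+28+20 = 136
Depot - N1 - N3 - N2 - N4 - N5 - Depot: 25+5+9+19+33+32 = 123
Depot - N1 - N3 - N2 - N5 - N4 - Depot: 25+5+9+26+33+27 = 125
Depot - N1 - N3 - N4 - N2 - N5 - Depot: 25+5+28+19+26+32 = 135
Depot - N1 - N3 - N4 - N5 - N2 - Depot: 25+5+28+33+26+28 = 145
Depot - N1 - N3 - N5 - N2 - N4 - Depot: 25+5+17+26+19+27 = 119
Depot - N1 - N3 - N5 - N4 - N2 - Depot: 25+5+17+33+19+28 = 127
Depot - N1 - N4 - N2 - N3 - N5 - Depot: 25+23+19+9+17+32 = 125
Depot - N1 - N4 - N2 - N5 - N3 - Depot: 25+23+19+26+17+20 = 130
… (46 more)
Depot - N4 - N2 - N1 - N3 - N5 - Depot: 27+19+4+5+17+32 = 104  ← best
The minimum is 104.
One optimal route: Depot → N4 → N2 → N1 → N3 → N5 → Depot (or its reverse).

Minimum total distance: 104.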